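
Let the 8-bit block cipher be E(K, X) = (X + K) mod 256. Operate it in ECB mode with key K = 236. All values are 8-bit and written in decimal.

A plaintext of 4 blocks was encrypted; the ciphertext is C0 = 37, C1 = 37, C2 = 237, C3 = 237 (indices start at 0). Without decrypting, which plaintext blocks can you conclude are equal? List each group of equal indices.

P0 = P1; P2 = P3

ECB encrypts each block independently with the same key, so equal ciphertext blocks imply equal plaintext blocks.
C0 = C1 = 37, so P0 = P1.
C2 = C3 = 237, so P2 = P3.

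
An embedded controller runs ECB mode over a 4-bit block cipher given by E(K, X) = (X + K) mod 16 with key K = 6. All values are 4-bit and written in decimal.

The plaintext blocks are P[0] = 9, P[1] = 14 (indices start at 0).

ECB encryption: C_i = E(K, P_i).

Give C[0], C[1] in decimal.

C[0] = 15, C[1] = 4

C[0]: E(K, 9) = 15.
C[1]: E(K, 14) = 4.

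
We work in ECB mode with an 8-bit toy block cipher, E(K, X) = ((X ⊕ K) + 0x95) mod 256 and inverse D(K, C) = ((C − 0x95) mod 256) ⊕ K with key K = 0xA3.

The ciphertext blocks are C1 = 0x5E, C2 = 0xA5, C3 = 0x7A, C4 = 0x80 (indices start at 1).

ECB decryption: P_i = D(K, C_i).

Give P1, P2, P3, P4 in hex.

P1 = 0x6A, P2 = 0xB3, P3 = 0x46, P4 = 0x48

P1: D(K, 0x5E) = 0x6A.
P2: D(K, 0xA5) = 0xB3.
P3: D(K, 0x7A) = 0x46.
P4: D(K, 0x80) = 0x48.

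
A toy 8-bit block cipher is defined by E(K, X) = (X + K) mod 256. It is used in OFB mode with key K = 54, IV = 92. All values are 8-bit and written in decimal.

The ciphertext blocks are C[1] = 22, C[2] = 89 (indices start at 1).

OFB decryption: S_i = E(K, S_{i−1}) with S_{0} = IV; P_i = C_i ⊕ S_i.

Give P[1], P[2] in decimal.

P[1] = 132, P[2] = 145

P[1]: S = E(K, 92) = 146; 22 ⊕ 146 = 132.
P[2]: S = E(K, 146) = 200; 89 ⊕ 200 = 145.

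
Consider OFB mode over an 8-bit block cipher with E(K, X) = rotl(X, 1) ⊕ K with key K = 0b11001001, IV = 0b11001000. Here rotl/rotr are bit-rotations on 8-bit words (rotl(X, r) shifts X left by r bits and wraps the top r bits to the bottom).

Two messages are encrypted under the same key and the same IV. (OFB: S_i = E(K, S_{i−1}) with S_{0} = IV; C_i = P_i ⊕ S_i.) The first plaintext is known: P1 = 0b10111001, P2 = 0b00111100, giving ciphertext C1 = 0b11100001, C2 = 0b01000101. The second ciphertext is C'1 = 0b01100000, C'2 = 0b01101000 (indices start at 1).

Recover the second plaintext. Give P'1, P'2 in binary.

In OFB with a reused IV, both messages share the same keystream S_i, so C_i ⊕ C'_i = P_i ⊕ P'_i and thus P'_i = P_i ⊕ C_i ⊕ C'_i.
P'1: 0b10111001 ⊕ 0b11100001 ⊕ 0b01100000 = 0b00111000.
P'2: 0b00111100 ⊕ 0b01000101 ⊕ 0b01101000 = 0b00010001.

P'1 = 0b00111000, P'2 = 0b00010001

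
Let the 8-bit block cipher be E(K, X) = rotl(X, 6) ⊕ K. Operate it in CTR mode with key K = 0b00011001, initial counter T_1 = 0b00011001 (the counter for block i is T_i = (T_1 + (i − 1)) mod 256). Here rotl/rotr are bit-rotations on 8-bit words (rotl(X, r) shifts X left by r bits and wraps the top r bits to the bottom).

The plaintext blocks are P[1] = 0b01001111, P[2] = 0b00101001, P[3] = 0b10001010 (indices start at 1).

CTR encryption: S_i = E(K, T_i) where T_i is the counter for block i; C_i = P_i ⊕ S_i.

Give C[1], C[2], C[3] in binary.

C[1]: T = 0b00011001, S = E(K, T) = 0b01011111; 0b01001111 ⊕ 0b01011111 = 0b00010000.
C[2]: T = 0b00011010, S = E(K, T) = 0b10011111; 0b00101001 ⊕ 0b10011111 = 0b10110110.
C[3]: T = 0b00011011, S = E(K, T) = 0b11011111; 0b10001010 ⊕ 0b11011111 = 0b01010101.

C[1] = 0b00010000, C[2] = 0b10110110, C[3] = 0b01010101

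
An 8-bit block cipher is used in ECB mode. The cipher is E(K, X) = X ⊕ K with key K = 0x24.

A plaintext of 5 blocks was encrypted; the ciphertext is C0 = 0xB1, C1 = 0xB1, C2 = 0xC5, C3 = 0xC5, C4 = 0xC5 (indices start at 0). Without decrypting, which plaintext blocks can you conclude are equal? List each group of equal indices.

P0 = P1; P2 = P3 = P4

ECB encrypts each block independently with the same key, so equal ciphertext blocks imply equal plaintext blocks.
C0 = C1 = 0xB1, so P0 = P1.
C2 = C3 = C4 = 0xC5, so P2 = P3 = P4.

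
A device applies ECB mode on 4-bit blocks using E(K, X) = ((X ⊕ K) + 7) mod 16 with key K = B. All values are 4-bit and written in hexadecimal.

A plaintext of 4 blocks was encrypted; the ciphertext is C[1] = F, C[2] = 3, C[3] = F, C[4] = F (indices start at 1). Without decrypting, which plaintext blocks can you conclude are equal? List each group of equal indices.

ECB encrypts each block independently with the same key, so equal ciphertext blocks imply equal plaintext blocks.
C[1] = C[3] = C[4] = F, so P[1] = P[3] = P[4].

P[1] = P[3] = P[4]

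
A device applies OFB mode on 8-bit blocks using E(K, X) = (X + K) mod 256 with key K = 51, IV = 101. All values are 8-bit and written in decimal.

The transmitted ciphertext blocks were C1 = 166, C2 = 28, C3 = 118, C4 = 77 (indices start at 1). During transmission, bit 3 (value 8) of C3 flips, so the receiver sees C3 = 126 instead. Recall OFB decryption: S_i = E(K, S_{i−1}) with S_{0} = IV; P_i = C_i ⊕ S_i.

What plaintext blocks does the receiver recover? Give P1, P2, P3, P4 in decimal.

Only C3 changed, to 126. In OFB, a change in C_i flips the same bit in P_i only; the keystream is unaffected. Decrypting the received ciphertext:
P1: S = E(K, 101) = 152; 166 ⊕ 152 = 62.
P2: S = E(K, 152) = 203; 28 ⊕ 203 = 215.
P3: S = E(K, 203) = 254; 126 ⊕ 254 = 128.
P4: S = E(K, 254) = 49; 77 ⊕ 49 = 124.
Blocks that differ from the original plaintext: P3.

P1 = 62, P2 = 215, P3 = 128, P4 = 124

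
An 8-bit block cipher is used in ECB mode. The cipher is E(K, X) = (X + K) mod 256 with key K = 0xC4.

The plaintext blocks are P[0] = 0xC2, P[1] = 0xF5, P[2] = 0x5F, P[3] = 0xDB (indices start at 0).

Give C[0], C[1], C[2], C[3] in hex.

ECB encryption: C_i = E(K, P_i).
C[0]: E(K, 0xC2) = 0x86.
C[1]: E(K, 0xF5) = 0xB9.
C[2]: E(K, 0x5F) = 0x23.
C[3]: E(K, 0xDB) = 0x9F.

C[0] = 0x86, C[1] = 0xB9, C[2] = 0x23, C[3] = 0x9F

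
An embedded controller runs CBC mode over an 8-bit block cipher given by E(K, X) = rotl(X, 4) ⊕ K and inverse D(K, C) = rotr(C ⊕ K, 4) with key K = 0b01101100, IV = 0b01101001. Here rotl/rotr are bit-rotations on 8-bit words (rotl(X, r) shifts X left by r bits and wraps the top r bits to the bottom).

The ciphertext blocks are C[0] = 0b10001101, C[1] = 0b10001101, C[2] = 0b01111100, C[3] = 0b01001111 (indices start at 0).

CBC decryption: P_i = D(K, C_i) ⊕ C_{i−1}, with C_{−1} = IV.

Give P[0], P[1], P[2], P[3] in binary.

P[0] = 0b01110111, P[1] = 0b10010011, P[2] = 0b10001100, P[3] = 0b01001110

P[0]: D(K, 0b10001101) = 0b00011110; 0b00011110 ⊕ 0b01101001 = 0b01110111.
P[1]: D(K, 0b10001101) = 0b00011110; 0b00011110 ⊕ 0b10001101 = 0b10010011.
P[2]: D(K, 0b01111100) = 0b00000001; 0b00000001 ⊕ 0b10001101 = 0b10001100.
P[3]: D(K, 0b01001111) = 0b00110010; 0b00110010 ⊕ 0b01111100 = 0b01001110.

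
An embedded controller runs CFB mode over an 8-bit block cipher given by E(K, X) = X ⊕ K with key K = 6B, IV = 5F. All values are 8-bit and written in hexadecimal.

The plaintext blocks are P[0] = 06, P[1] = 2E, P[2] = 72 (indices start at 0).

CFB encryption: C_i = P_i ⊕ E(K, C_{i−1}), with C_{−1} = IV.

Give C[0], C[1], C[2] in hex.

C[0]: E(K, 5F) = 34; 06 ⊕ 34 = 32.
C[1]: E(K, 32) = 59; 2E ⊕ 59 = 77.
C[2]: E(K, 77) = 1C; 72 ⊕ 1C = 6E.

C[0] = 32, C[1] = 77, C[2] = 6E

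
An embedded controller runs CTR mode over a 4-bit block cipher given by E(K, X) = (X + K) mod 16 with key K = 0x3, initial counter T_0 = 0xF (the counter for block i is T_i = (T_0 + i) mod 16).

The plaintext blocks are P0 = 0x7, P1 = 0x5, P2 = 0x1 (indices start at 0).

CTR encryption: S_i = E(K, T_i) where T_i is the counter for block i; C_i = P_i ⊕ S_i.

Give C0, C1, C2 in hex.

C0: T = 0xF, S = E(K, T) = 0x2; 0x7 ⊕ 0x2 = 0x5.
C1: T = 0x0, S = E(K, T) = 0x3; 0x5 ⊕ 0x3 = 0x6.
C2: T = 0x1, S = E(K, T) = 0x4; 0x1 ⊕ 0x4 = 0x5.

C0 = 0x5, C1 = 0x6, C2 = 0x5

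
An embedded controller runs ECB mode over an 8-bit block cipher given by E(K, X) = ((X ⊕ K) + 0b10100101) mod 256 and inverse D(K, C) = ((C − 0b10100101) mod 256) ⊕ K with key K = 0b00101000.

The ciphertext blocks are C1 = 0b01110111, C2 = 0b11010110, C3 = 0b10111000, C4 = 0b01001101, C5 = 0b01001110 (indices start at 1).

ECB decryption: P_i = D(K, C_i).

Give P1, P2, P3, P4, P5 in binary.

P1 = 0b11111010, P2 = 0b00011001, P3 = 0b00111011, P4 = 0b10000000, P5 = 0b10000001

P1: D(K, 0b01110111) = 0b11111010.
P2: D(K, 0b11010110) = 0b00011001.
P3: D(K, 0b10111000) = 0b00111011.
P4: D(K, 0b01001101) = 0b10000000.
P5: D(K, 0b01001110) = 0b10000001.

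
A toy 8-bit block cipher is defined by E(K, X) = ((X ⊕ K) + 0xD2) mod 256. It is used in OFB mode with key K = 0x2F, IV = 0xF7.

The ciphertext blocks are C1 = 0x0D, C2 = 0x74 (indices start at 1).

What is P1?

P1 = 0xA7

OFB decryption: S_i = E(K, S_{i−1}) with S_{0} = IV; P_i = C_i ⊕ S_i.
P1: S = E(K, 0xF7) = 0xAA; 0x0D ⊕ 0xAA = 0xA7.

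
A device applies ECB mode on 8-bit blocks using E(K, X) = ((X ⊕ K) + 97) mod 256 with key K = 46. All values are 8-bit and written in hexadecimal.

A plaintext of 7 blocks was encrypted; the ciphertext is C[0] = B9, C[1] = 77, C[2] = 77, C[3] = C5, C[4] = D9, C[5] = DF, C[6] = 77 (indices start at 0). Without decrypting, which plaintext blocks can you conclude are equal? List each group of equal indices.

P[1] = P[2] = P[6]

ECB encrypts each block independently with the same key, so equal ciphertext blocks imply equal plaintext blocks.
C[1] = C[2] = C[6] = 77, so P[1] = P[2] = P[6].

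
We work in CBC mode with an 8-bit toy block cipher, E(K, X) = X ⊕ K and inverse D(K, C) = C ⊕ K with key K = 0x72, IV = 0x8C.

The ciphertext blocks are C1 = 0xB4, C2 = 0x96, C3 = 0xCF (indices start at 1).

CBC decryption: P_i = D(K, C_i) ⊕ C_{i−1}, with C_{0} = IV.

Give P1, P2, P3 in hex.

P1 = 0x4A, P2 = 0x50, P3 = 0x2B

P1: D(K, 0xB4) = 0xC6; 0xC6 ⊕ 0x8C = 0x4A.
P2: D(K, 0x96) = 0xE4; 0xE4 ⊕ 0xB4 = 0x50.
P3: D(K, 0xCF) = 0xBD; 0xBD ⊕ 0x96 = 0x2B.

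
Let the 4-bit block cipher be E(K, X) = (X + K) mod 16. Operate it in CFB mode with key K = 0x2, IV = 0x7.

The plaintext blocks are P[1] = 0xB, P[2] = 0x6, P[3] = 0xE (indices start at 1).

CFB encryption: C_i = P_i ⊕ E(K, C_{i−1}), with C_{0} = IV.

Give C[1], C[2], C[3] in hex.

C[1] = 0x2, C[2] = 0x2, C[3] = 0xA

C[1]: E(K, 0x7) = 0x9; 0xB ⊕ 0x9 = 0x2.
C[2]: E(K, 0x2) = 0x4; 0x6 ⊕ 0x4 = 0x2.
C[3]: E(K, 0x2) = 0x4; 0xE ⊕ 0x4 = 0xA.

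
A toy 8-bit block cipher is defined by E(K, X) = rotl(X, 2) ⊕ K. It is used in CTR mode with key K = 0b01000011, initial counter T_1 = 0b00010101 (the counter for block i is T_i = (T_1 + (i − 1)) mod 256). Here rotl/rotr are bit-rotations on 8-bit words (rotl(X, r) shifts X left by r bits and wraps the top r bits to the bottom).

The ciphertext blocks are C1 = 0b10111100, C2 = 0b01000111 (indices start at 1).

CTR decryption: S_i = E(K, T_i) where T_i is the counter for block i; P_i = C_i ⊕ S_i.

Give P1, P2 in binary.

P1 = 0b10101011, P2 = 0b01011100

P1: T = 0b00010101, S = E(K, T) = 0b00010111; 0b10111100 ⊕ 0b00010111 = 0b10101011.
P2: T = 0b00010110, S = E(K, T) = 0b00011011; 0b01000111 ⊕ 0b00011011 = 0b01011100.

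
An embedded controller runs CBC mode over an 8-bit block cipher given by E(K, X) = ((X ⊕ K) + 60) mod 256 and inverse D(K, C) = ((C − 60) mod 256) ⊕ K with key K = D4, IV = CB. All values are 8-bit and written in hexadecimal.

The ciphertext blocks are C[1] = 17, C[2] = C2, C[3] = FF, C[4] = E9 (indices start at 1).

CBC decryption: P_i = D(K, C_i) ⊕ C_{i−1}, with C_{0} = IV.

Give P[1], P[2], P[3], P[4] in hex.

P[1]: D(K, 17) = 63; 63 ⊕ CB = A8.
P[2]: D(K, C2) = B6; B6 ⊕ 17 = A1.
P[3]: D(K, FF) = 4B; 4B ⊕ C2 = 89.
P[4]: D(K, E9) = 5D; 5D ⊕ FF = A2.

P[1] = A8, P[2] = A1, P[3] = 89, P[4] = A2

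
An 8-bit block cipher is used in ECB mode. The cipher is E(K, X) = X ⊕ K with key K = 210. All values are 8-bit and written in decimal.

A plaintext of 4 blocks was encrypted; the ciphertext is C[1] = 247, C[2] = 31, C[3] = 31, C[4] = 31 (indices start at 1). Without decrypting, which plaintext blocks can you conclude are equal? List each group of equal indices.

ECB encrypts each block independently with the same key, so equal ciphertext blocks imply equal plaintext blocks.
C[2] = C[3] = C[4] = 31, so P[2] = P[3] = P[4].

P[2] = P[3] = P[4]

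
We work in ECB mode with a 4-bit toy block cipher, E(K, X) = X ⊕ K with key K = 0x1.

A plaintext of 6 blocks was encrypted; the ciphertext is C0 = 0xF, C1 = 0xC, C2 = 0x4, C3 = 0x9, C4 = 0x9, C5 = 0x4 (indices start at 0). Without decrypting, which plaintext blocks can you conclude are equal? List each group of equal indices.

ECB encrypts each block independently with the same key, so equal ciphertext blocks imply equal plaintext blocks.
C2 = C5 = 0x4, so P2 = P5.
C3 = C4 = 0x9, so P3 = P4.

P2 = P5; P3 = P4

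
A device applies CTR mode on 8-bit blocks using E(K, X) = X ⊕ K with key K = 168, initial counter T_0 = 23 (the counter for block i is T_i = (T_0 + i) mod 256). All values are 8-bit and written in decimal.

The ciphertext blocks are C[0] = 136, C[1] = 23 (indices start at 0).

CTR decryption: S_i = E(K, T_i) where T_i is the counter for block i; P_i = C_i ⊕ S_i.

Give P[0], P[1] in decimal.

P[0] = 55, P[1] = 167

P[0]: T = 23, S = E(K, T) = 191; 136 ⊕ 191 = 55.
P[1]: T = 24, S = E(K, T) = 176; 23 ⊕ 176 = 167.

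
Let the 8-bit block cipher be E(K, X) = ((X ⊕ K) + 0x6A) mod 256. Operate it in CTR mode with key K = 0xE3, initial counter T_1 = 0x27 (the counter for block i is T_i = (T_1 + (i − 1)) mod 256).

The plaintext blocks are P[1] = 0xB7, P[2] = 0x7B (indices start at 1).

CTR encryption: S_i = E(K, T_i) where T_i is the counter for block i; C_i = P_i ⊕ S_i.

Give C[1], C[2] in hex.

C[1]: T = 0x27, S = E(K, T) = 0x2E; 0xB7 ⊕ 0x2E = 0x99.
C[2]: T = 0x28, S = E(K, T) = 0x35; 0x7B ⊕ 0x35 = 0x4E.

C[1] = 0x99, C[2] = 0x4E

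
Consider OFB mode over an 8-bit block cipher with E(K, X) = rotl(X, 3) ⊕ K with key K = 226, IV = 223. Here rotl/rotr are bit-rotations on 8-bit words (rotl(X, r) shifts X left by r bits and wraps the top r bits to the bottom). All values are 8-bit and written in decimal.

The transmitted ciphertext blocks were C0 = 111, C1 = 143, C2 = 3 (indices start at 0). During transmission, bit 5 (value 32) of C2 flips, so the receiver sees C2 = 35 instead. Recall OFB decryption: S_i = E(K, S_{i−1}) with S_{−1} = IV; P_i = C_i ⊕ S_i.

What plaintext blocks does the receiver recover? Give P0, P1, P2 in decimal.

Only C2 changed, to 35. In OFB, a change in C_i flips the same bit in P_i only; the keystream is unaffected. Decrypting the received ciphertext:
P0: S = E(K, 223) = 28; 111 ⊕ 28 = 115.
P1: S = E(K, 28) = 2; 143 ⊕ 2 = 141.
P2: S = E(K, 2) = 242; 35 ⊕ 242 = 209.
Blocks that differ from the original plaintext: P2.

P0 = 115, P1 = 141, P2 = 209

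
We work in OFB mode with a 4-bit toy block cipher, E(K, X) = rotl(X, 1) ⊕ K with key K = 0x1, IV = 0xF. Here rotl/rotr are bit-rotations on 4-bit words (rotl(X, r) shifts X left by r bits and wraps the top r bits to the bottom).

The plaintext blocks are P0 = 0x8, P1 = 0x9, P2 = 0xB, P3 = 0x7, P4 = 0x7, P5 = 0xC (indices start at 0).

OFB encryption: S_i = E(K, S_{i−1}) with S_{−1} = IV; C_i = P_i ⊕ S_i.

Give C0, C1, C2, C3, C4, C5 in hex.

C0: S = E(K, 0xF) = 0xE; 0x8 ⊕ 0xE = 0x6.
C1: S = E(K, 0xE) = 0xC; 0x9 ⊕ 0xC = 0x5.
C2: S = E(K, 0xC) = 0x8; 0xB ⊕ 0x8 = 0x3.
C3: S = E(K, 0x8) = 0x0; 0x7 ⊕ 0x0 = 0x7.
C4: S = E(K, 0x0) = 0x1; 0x7 ⊕ 0x1 = 0x6.
C5: S = E(K, 0x1) = 0x3; 0xC ⊕ 0x3 = 0xF.

C0 = 0x6, C1 = 0x5, C2 = 0x3, C3 = 0x7, C4 = 0x6, C5 = 0xF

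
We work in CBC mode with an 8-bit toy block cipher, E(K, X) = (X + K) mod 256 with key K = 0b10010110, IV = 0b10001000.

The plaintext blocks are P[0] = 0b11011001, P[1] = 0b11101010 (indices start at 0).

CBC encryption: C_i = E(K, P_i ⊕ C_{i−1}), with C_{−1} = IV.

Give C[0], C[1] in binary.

C[0]: P[0] ⊕ 0b10001000 = 0b01010001; E(K, 0b01010001) = 0b11100111.
C[1]: P[1] ⊕ 0b11100111 = 0b00001101; E(K, 0b00001101) = 0b10100011.

C[0] = 0b11100111, C[1] = 0b10100011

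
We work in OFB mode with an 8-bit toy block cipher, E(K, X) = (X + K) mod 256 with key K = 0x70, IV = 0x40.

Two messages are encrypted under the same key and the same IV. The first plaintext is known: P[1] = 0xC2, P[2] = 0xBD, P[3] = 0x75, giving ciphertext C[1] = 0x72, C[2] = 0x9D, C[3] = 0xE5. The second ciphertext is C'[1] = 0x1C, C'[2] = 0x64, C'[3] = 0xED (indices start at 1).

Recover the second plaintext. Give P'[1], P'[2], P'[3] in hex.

P'[1] = 0xAC, P'[2] = 0x44, P'[3] = 0x7D

In OFB with a reused IV, both messages share the same keystream S_i, so C_i ⊕ C'_i = P_i ⊕ P'_i and thus P'_i = P_i ⊕ C_i ⊕ C'_i.
P'[1]: 0xC2 ⊕ 0x72 ⊕ 0x1C = 0xAC.
P'[2]: 0xBD ⊕ 0x9D ⊕ 0x64 = 0x44.
P'[3]: 0x75 ⊕ 0xE5 ⊕ 0xED = 0x7D.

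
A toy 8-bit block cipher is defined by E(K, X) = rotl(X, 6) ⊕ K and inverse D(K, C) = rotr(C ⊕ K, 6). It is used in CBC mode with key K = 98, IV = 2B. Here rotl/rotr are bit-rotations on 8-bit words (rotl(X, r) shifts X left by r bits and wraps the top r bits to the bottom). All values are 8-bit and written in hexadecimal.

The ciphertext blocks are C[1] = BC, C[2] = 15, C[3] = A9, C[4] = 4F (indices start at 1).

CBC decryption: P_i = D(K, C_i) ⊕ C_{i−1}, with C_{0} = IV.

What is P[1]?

P[1] = BB

P[1]: D(K, BC) = 90; 90 ⊕ 2B = BB.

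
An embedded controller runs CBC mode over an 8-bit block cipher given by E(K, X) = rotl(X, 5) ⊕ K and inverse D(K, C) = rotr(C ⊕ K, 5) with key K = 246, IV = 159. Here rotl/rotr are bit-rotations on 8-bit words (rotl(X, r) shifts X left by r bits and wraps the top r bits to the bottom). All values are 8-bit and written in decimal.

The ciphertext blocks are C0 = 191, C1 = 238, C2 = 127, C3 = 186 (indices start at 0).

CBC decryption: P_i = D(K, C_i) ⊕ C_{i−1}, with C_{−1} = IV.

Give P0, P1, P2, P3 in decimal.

P0: D(K, 191) = 74; 74 ⊕ 159 = 213.
P1: D(K, 238) = 192; 192 ⊕ 191 = 127.
P2: D(K, 127) = 76; 76 ⊕ 238 = 162.
P3: D(K, 186) = 98; 98 ⊕ 127 = 29.

P0 = 213, P1 = 127, P2 = 162, P3 = 29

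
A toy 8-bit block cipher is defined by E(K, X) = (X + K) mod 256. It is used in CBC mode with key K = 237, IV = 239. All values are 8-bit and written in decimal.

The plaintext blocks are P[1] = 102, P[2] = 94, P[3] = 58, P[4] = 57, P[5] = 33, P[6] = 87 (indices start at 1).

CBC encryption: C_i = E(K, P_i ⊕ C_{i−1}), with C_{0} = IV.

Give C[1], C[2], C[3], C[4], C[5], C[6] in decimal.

C[1] = 118, C[2] = 21, C[3] = 28, C[4] = 18, C[5] = 32, C[6] = 100

C[1]: P[1] ⊕ 239 = 137; E(K, 137) = 118.
C[2]: P[2] ⊕ 118 = 40; E(K, 40) = 21.
C[3]: P[3] ⊕ 21 = 47; E(K, 47) = 28.
C[4]: P[4] ⊕ 28 = 37; E(K, 37) = 18.
C[5]: P[5] ⊕ 18 = 51; E(K, 51) = 32.
C[6]: P[6] ⊕ 32 = 119; E(K, 119) = 100.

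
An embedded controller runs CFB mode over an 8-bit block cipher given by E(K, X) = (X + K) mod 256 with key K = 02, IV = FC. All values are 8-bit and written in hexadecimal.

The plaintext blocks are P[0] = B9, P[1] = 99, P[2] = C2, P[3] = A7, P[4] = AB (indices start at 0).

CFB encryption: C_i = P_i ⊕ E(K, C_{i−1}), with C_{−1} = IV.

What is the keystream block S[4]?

B7

C[0]: E(K, FC) = FE; B9 ⊕ FE = 47.
C[1]: E(K, 47) = 49; 99 ⊕ 49 = D0.
C[2]: E(K, D0) = D2; C2 ⊕ D2 = 10.
C[3]: E(K, 10) = 12; A7 ⊕ 12 = B5.
C[4]: E(K, B5) = B7; AB ⊕ B7 = 1C.
So S[4] = B7.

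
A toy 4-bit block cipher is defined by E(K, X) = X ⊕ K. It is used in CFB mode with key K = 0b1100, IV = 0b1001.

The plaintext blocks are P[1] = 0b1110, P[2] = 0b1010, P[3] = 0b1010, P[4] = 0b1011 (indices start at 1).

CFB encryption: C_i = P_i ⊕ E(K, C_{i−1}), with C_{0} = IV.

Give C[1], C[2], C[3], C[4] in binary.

C[1]: E(K, 0b1001) = 0b0101; 0b1110 ⊕ 0b0101 = 0b1011.
C[2]: E(K, 0b1011) = 0b0111; 0b1010 ⊕ 0b0111 = 0b1101.
C[3]: E(K, 0b1101) = 0b0001; 0b1010 ⊕ 0b0001 = 0b1011.
C[4]: E(K, 0b1011) = 0b0111; 0b1011 ⊕ 0b0111 = 0b1100.

C[1] = 0b1011, C[2] = 0b1101, C[3] = 0b1011, C[4] = 0b1100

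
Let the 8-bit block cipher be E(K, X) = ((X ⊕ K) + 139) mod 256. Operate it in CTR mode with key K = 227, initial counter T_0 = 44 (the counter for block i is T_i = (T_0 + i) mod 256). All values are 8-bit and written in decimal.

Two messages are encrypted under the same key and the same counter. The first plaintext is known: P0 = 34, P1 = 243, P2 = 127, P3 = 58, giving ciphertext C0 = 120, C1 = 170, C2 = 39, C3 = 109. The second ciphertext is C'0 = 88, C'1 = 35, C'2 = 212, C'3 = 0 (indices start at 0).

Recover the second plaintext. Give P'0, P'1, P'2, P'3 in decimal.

P'0 = 2, P'1 = 122, P'2 = 140, P'3 = 87

In CTR with a reused counter, both messages share the same keystream S_i, so C_i ⊕ C'_i = P_i ⊕ P'_i and thus P'_i = P_i ⊕ C_i ⊕ C'_i.
P'0: 34 ⊕ 120 ⊕ 88 = 2.
P'1: 243 ⊕ 170 ⊕ 35 = 122.
P'2: 127 ⊕ 39 ⊕ 212 = 140.
P'3: 58 ⊕ 109 ⊕ 0 = 87.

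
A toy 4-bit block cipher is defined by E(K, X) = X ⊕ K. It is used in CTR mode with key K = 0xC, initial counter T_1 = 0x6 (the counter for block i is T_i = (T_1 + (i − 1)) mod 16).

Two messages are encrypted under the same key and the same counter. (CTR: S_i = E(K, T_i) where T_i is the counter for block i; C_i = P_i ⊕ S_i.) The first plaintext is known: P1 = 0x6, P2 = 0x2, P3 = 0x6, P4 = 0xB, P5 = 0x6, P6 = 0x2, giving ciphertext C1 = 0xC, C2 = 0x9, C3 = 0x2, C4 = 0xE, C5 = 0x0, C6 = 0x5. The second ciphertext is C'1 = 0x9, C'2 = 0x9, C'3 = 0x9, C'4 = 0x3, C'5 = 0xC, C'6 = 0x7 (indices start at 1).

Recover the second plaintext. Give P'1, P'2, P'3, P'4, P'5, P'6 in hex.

In CTR with a reused counter, both messages share the same keystream S_i, so C_i ⊕ C'_i = P_i ⊕ P'_i and thus P'_i = P_i ⊕ C_i ⊕ C'_i.
P'1: 0x6 ⊕ 0xC ⊕ 0x9 = 0x3.
P'2: 0x2 ⊕ 0x9 ⊕ 0x9 = 0x2.
P'3: 0x6 ⊕ 0x2 ⊕ 0x9 = 0xD.
P'4: 0xB ⊕ 0xE ⊕ 0x3 = 0x6.
P'5: 0x6 ⊕ 0x0 ⊕ 0xC = 0xA.
P'6: 0x2 ⊕ 0x5 ⊕ 0x7 = 0x0.

P'1 = 0x3, P'2 = 0x2, P'3 = 0xD, P'4 = 0x6, P'5 = 0xA, P'6 = 0x0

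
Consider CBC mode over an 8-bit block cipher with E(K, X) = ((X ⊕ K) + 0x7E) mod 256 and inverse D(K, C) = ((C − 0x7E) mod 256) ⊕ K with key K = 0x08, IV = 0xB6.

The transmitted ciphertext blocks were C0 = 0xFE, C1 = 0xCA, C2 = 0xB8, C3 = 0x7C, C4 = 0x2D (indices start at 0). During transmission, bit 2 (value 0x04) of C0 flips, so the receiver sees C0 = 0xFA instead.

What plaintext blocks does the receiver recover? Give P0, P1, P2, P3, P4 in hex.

CBC decryption: P_i = D(K, C_i) ⊕ C_{i−1}, with C_{−1} = IV.
Only C0 changed, to 0xFA. In CBC, a change in C_i garbles P_i and flips the same bit in P_{i+1}. Decrypting the received ciphertext:
P0: D(K, 0xFA) = 0x74; 0x74 ⊕ 0xB6 = 0xC2.
P1: D(K, 0xCA) = 0x44; 0x44 ⊕ 0xFA = 0xBE.
P2: D(K, 0xB8) = 0x32; 0x32 ⊕ 0xCA = 0xF8.
P3: D(K, 0x7C) = 0xF6; 0xF6 ⊕ 0xB8 = 0x4E.
P4: D(K, 0x2D) = 0xA7; 0xA7 ⊕ 0x7C = 0xDB.
Blocks that differ from the original plaintext: P0, P1.

P0 = 0xC2, P1 = 0xBE, P2 = 0xF8, P3 = 0x4E, P4 = 0xDB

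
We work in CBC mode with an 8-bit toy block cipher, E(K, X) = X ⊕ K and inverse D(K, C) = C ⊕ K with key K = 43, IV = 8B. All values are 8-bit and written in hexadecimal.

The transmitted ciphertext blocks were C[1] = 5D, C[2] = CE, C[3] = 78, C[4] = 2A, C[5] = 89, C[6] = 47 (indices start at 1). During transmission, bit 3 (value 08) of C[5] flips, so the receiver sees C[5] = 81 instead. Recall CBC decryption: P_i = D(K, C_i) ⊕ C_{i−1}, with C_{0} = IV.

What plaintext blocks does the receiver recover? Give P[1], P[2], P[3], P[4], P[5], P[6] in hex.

Only C[5] changed, to 81. In CBC, a change in C_i garbles P_i and flips the same bit in P_{i+1}. Decrypting the received ciphertext:
P[1]: D(K, 5D) = 1E; 1E ⊕ 8B = 95.
P[2]: D(K, CE) = 8D; 8D ⊕ 5D = D0.
P[3]: D(K, 78) = 3B; 3B ⊕ CE = F5.
P[4]: D(K, 2A) = 69; 69 ⊕ 78 = 11.
P[5]: D(K, 81) = C2; C2 ⊕ 2A = E8.
P[6]: D(K, 47) = 04; 04 ⊕ 81 = 85.
Blocks that differ from the original plaintext: P[5], P[6].

P[1] = 95, P[2] = D0, P[3] = F5, P[4] = 11, P[5] = E8, P[6] = 85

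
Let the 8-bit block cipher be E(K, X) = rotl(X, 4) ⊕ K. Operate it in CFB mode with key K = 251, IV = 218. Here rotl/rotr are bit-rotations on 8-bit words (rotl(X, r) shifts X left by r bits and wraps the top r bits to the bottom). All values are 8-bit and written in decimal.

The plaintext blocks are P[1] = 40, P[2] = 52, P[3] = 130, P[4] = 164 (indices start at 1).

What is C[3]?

C[3] = 251

CFB encryption: C_i = P_i ⊕ E(K, C_{i−1}), with C_{0} = IV.
C[1]: E(K, 218) = 86; 40 ⊕ 86 = 126.
C[2]: E(K, 126) = 28; 52 ⊕ 28 = 40.
C[3]: E(K, 40) = 121; 130 ⊕ 121 = 251.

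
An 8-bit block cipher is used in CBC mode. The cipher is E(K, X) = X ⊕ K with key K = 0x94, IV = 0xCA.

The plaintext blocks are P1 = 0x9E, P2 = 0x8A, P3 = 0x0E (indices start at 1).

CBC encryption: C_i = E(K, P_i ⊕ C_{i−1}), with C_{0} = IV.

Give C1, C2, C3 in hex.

C1 = 0xC0, C2 = 0xDE, C3 = 0x44

C1: P1 ⊕ 0xCA = 0x54; E(K, 0x54) = 0xC0.
C2: P2 ⊕ 0xC0 = 0x4A; E(K, 0x4A) = 0xDE.
C3: P3 ⊕ 0xDE = 0xD0; E(K, 0xD0) = 0x44.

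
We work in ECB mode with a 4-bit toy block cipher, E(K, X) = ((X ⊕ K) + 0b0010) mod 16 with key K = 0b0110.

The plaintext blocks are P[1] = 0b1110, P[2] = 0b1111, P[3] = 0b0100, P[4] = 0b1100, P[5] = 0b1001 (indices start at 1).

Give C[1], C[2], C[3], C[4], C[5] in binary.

ECB encryption: C_i = E(K, P_i).
C[1]: E(K, 0b1110) = 0b1010.
C[2]: E(K, 0b1111) = 0b1011.
C[3]: E(K, 0b0100) = 0b0100.
C[4]: E(K, 0b1100) = 0b1100.
C[5]: E(K, 0b1001) = 0b0001.

C[1] = 0b1010, C[2] = 0b1011, C[3] = 0b0100, C[4] = 0b1100, C[5] = 0b0001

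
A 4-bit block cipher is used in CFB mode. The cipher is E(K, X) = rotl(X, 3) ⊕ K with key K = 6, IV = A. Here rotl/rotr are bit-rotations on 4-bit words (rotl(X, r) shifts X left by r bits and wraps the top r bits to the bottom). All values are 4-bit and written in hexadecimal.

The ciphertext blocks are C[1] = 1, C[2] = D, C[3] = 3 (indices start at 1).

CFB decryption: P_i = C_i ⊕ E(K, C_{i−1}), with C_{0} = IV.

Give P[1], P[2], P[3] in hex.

P[1] = 2, P[2] = 3, P[3] = B

P[1]: E(K, A) = 3; 1 ⊕ 3 = 2.
P[2]: E(K, 1) = E; D ⊕ E = 3.
P[3]: E(K, D) = 8; 3 ⊕ 8 = B.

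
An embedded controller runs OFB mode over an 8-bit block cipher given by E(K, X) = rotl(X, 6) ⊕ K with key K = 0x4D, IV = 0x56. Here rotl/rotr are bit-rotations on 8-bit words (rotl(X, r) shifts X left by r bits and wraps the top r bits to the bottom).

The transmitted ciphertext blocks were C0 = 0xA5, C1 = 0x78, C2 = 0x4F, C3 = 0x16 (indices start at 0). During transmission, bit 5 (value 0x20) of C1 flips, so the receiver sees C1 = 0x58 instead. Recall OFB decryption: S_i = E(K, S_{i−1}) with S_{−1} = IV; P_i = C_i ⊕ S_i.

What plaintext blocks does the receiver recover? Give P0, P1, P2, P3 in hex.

Only C1 changed, to 0x58. In OFB, a change in C_i flips the same bit in P_i only; the keystream is unaffected. Decrypting the received ciphertext:
P0: S = E(K, 0x56) = 0xD8; 0xA5 ⊕ 0xD8 = 0x7D.
P1: S = E(K, 0xD8) = 0x7B; 0x58 ⊕ 0x7B = 0x23.
P2: S = E(K, 0x7B) = 0x93; 0x4F ⊕ 0x93 = 0xDC.
P3: S = E(K, 0x93) = 0xA9; 0x16 ⊕ 0xA9 = 0xBF.
Blocks that differ from the original plaintext: P1.

P0 = 0x7D, P1 = 0x23, P2 = 0xDC, P3 = 0xBF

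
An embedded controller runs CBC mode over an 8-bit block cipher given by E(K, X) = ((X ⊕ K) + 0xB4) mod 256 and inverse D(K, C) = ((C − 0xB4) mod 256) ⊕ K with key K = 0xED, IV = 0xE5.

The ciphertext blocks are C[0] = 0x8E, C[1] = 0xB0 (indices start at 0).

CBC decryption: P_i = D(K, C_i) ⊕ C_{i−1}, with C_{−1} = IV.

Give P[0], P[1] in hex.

P[0]: D(K, 0x8E) = 0x37; 0x37 ⊕ 0xE5 = 0xD2.
P[1]: D(K, 0xB0) = 0x11; 0x11 ⊕ 0x8E = 0x9F.

P[0] = 0xD2, P[1] = 0x9F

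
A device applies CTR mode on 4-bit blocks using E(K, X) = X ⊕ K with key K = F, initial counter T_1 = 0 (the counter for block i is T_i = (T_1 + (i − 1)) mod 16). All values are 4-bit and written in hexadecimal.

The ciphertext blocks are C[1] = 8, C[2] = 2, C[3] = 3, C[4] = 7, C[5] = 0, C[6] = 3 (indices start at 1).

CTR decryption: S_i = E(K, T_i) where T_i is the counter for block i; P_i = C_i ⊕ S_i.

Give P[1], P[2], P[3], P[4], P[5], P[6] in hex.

P[1]: T = 0, S = E(K, T) = F; 8 ⊕ F = 7.
P[2]: T = 1, S = E(K, T) = E; 2 ⊕ E = C.
P[3]: T = 2, S = E(K, T) = D; 3 ⊕ D = E.
P[4]: T = 3, S = E(K, T) = C; 7 ⊕ C = B.
P[5]: T = 4, S = E(K, T) = B; 0 ⊕ B = B.
P[6]: T = 5, S = E(K, T) = A; 3 ⊕ A = 9.

P[1] = 7, P[2] = C, P[3] = E, P[4] = B, P[5] = B, P[6] = 9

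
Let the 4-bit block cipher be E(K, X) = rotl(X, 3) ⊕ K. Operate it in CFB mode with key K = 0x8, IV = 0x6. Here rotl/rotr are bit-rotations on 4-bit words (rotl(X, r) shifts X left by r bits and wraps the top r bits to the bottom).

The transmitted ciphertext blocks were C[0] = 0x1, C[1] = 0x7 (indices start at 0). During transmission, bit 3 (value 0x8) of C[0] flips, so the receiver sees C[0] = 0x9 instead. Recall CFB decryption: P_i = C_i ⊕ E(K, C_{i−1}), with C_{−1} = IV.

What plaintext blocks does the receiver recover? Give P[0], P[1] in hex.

P[0] = 0x2, P[1] = 0x3

Only C[0] changed, to 0x9. In CFB, a change in C_i flips the same bit in P_i and garbles P_{i+1}. Decrypting the received ciphertext:
P[0]: E(K, 0x6) = 0xB; 0x9 ⊕ 0xB = 0x2.
P[1]: E(K, 0x9) = 0x4; 0x7 ⊕ 0x4 = 0x3.
Blocks that differ from the original plaintext: P[0], P[1].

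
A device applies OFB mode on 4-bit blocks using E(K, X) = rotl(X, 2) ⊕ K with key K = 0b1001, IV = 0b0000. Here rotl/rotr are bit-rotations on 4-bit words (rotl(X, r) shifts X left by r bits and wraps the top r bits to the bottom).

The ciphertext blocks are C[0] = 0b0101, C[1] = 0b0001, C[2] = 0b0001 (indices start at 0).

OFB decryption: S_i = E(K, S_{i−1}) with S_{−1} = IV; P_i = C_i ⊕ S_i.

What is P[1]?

P[0]: S = E(K, 0b0000) = 0b1001; 0b0101 ⊕ 0b1001 = 0b1100.
P[1]: S = E(K, 0b1001) = 0b1111; 0b0001 ⊕ 0b1111 = 0b1110.

P[1] = 0b1110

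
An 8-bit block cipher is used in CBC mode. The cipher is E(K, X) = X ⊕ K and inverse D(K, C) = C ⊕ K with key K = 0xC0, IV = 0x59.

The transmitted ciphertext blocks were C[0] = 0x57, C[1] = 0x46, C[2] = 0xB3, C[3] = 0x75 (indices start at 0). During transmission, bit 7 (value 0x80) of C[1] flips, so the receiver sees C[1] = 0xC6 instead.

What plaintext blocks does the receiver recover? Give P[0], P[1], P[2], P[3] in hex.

P[0] = 0xCE, P[1] = 0x51, P[2] = 0xB5, P[3] = 0x06

CBC decryption: P_i = D(K, C_i) ⊕ C_{i−1}, with C_{−1} = IV.
Only C[1] changed, to 0xC6. In CBC, a change in C_i garbles P_i and flips the same bit in P_{i+1}. Decrypting the received ciphertext:
P[0]: D(K, 0x57) = 0x97; 0x97 ⊕ 0x59 = 0xCE.
P[1]: D(K, 0xC6) = 0x06; 0x06 ⊕ 0x57 = 0x51.
P[2]: D(K, 0xB3) = 0x73; 0x73 ⊕ 0xC6 = 0xB5.
P[3]: D(K, 0x75) = 0xB5; 0xB5 ⊕ 0xB3 = 0x06.
Blocks that differ from the original plaintext: P[1], P[2].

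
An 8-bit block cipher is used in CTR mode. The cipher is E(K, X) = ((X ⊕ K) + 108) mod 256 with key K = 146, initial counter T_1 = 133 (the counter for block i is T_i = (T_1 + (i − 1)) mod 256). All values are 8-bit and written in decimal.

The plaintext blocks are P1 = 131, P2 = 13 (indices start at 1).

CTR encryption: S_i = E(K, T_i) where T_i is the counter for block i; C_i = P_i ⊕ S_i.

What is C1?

C1 = 0

C1: T = 133, S = E(K, T) = 131; 131 ⊕ 131 = 0.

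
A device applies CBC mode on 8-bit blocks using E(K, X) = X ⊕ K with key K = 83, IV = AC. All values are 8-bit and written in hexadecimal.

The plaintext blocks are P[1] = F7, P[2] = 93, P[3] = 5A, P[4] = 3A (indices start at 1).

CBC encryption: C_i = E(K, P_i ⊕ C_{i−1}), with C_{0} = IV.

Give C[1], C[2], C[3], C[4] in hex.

C[1] = D8, C[2] = C8, C[3] = 11, C[4] = A8

C[1]: P[1] ⊕ AC = 5B; E(K, 5B) = D8.
C[2]: P[2] ⊕ D8 = 4B; E(K, 4B) = C8.
C[3]: P[3] ⊕ C8 = 92; E(K, 92) = 11.
C[4]: P[4] ⊕ 11 = 2B; E(K, 2B) = A8.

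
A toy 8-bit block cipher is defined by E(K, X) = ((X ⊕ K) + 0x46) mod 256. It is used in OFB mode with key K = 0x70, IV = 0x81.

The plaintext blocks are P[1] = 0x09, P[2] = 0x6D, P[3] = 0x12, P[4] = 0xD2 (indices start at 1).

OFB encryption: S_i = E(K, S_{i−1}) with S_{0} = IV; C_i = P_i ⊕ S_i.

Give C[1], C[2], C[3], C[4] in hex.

C[1]: S = E(K, 0x81) = 0x37; 0x09 ⊕ 0x37 = 0x3E.
C[2]: S = E(K, 0x37) = 0x8D; 0x6D ⊕ 0x8D = 0xE0.
C[3]: S = E(K, 0x8D) = 0x43; 0x12 ⊕ 0x43 = 0x51.
C[4]: S = E(K, 0x43) = 0x79; 0xD2 ⊕ 0x79 = 0xAB.

C[1] = 0x3E, C[2] = 0xE0, C[3] = 0x51, C[4] = 0xAB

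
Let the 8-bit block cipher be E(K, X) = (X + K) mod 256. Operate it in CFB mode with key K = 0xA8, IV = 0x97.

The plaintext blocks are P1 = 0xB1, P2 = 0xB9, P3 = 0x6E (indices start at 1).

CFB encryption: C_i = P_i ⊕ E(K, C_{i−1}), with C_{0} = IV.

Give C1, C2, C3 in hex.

C1 = 0x8E, C2 = 0x8F, C3 = 0x59

C1: E(K, 0x97) = 0x3F; 0xB1 ⊕ 0x3F = 0x8E.
C2: E(K, 0x8E) = 0x36; 0xB9 ⊕ 0x36 = 0x8F.
C3: E(K, 0x8F) = 0x37; 0x6E ⊕ 0x37 = 0x59.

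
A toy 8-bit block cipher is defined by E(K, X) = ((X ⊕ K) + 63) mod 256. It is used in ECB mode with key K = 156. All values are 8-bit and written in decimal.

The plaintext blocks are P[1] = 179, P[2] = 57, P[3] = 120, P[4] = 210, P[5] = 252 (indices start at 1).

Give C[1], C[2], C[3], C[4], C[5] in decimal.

ECB encryption: C_i = E(K, P_i).
C[1]: E(K, 179) = 110.
C[2]: E(K, 57) = 228.
C[3]: E(K, 120) = 35.
C[4]: E(K, 210) = 141.
C[5]: E(K, 252) = 159.

C[1] = 110, C[2] = 228, C[3] = 35, C[4] = 141, C[5] = 159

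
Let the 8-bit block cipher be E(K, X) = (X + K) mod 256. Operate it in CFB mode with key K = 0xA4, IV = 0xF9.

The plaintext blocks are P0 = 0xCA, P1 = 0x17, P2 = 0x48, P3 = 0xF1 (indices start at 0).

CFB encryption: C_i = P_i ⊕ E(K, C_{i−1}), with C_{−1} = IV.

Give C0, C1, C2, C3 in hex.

C0 = 0x57, C1 = 0xEC, C2 = 0xD8, C3 = 0x8D

C0: E(K, 0xF9) = 0x9D; 0xCA ⊕ 0x9D = 0x57.
C1: E(K, 0x57) = 0xFB; 0x17 ⊕ 0xFB = 0xEC.
C2: E(K, 0xEC) = 0x90; 0x48 ⊕ 0x90 = 0xD8.
C3: E(K, 0xD8) = 0x7C; 0xF1 ⊕ 0x7C = 0x8D.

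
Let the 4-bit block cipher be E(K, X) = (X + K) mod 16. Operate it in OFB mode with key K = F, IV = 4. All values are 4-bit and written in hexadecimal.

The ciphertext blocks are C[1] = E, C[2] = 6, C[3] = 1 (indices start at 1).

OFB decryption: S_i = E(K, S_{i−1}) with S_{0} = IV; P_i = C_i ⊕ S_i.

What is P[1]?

P[1] = D

P[1]: S = E(K, 4) = 3; E ⊕ 3 = D.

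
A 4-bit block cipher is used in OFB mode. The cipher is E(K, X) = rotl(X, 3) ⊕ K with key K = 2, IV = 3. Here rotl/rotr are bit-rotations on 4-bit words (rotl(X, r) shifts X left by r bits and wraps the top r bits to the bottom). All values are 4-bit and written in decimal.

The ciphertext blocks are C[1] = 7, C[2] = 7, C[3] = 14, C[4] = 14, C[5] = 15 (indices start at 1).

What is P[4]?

OFB decryption: S_i = E(K, S_{i−1}) with S_{0} = IV; P_i = C_i ⊕ S_i.
P[1]: S = E(K, 3) = 11; 7 ⊕ 11 = 12.
P[2]: S = E(K, 11) = 15; 7 ⊕ 15 = 8.
P[3]: S = E(K, 15) = 13; 14 ⊕ 13 = 3.
P[4]: S = E(K, 13) = 12; 14 ⊕ 12 = 2.

P[4] = 2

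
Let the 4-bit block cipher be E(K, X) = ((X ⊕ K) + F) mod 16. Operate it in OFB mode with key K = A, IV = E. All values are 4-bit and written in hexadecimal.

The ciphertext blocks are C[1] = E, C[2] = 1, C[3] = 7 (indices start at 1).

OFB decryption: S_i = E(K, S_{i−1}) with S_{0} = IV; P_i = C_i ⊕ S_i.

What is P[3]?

P[1]: S = E(K, E) = 3; E ⊕ 3 = D.
P[2]: S = E(K, 3) = 8; 1 ⊕ 8 = 9.
P[3]: S = E(K, 8) = 1; 7 ⊕ 1 = 6.

P[3] = 6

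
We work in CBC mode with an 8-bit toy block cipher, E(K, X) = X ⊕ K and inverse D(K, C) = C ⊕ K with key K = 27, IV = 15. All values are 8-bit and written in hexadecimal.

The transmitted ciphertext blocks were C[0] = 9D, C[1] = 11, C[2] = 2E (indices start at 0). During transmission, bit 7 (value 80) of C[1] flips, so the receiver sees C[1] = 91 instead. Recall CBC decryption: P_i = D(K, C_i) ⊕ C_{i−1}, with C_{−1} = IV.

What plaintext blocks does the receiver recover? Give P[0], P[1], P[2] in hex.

Only C[1] changed, to 91. In CBC, a change in C_i garbles P_i and flips the same bit in P_{i+1}. Decrypting the received ciphertext:
P[0]: D(K, 9D) = BA; BA ⊕ 15 = AF.
P[1]: D(K, 91) = B6; B6 ⊕ 9D = 2B.
P[2]: D(K, 2E) = 09; 09 ⊕ 91 = 98.
Blocks that differ from the original plaintext: P[1], P[2].

P[0] = AF, P[1] = 2B, P[2] = 98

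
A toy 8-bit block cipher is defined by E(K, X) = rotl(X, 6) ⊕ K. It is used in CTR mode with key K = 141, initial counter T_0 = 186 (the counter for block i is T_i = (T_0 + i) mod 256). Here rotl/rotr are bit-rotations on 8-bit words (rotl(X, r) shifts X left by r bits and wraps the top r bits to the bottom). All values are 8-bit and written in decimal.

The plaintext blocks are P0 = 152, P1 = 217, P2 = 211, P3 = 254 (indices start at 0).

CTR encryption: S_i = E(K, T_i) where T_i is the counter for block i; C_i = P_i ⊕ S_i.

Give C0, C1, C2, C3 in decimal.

C0: T = 186, S = E(K, T) = 35; 152 ⊕ 35 = 187.
C1: T = 187, S = E(K, T) = 99; 217 ⊕ 99 = 186.
C2: T = 188, S = E(K, T) = 162; 211 ⊕ 162 = 113.
C3: T = 189, S = E(K, T) = 226; 254 ⊕ 226 = 28.

C0 = 187, C1 = 186, C2 = 113, C3 = 28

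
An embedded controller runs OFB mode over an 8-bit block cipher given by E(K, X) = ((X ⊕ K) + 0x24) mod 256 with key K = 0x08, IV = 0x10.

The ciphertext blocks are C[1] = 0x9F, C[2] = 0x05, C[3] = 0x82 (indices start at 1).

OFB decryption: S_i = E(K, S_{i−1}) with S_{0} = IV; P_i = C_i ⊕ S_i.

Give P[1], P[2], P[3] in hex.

P[1] = 0xA3, P[2] = 0x5D, P[3] = 0xF6

P[1]: S = E(K, 0x10) = 0x3C; 0x9F ⊕ 0x3C = 0xA3.
P[2]: S = E(K, 0x3C) = 0x58; 0x05 ⊕ 0x58 = 0x5D.
P[3]: S = E(K, 0x58) = 0x74; 0x82 ⊕ 0x74 = 0xF6.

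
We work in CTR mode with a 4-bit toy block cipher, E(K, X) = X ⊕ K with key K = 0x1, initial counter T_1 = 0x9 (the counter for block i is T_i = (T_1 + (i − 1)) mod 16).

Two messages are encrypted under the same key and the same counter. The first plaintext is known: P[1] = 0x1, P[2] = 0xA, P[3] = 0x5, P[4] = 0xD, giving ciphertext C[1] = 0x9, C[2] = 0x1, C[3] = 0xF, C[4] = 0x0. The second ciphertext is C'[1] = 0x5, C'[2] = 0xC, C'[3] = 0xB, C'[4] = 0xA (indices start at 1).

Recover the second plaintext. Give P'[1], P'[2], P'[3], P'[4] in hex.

In CTR with a reused counter, both messages share the same keystream S_i, so C_i ⊕ C'_i = P_i ⊕ P'_i and thus P'_i = P_i ⊕ C_i ⊕ C'_i.
P'[1]: 0x1 ⊕ 0x9 ⊕ 0x5 = 0xD.
P'[2]: 0xA ⊕ 0x1 ⊕ 0xC = 0x7.
P'[3]: 0x5 ⊕ 0xF ⊕ 0xB = 0x1.
P'[4]: 0xD ⊕ 0x0 ⊕ 0xA = 0x7.

P'[1] = 0xD, P'[2] = 0x7, P'[3] = 0x1, P'[4] = 0x7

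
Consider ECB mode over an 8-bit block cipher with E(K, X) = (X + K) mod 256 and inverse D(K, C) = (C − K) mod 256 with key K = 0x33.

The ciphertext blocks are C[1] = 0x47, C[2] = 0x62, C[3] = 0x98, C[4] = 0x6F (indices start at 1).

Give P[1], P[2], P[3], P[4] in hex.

P[1] = 0x14, P[2] = 0x2F, P[3] = 0x65, P[4] = 0x3C

ECB decryption: P_i = D(K, C_i).
P[1]: D(K, 0x47) = 0x14.
P[2]: D(K, 0x62) = 0x2F.
P[3]: D(K, 0x98) = 0x65.
P[4]: D(K, 0x6F) = 0x3C.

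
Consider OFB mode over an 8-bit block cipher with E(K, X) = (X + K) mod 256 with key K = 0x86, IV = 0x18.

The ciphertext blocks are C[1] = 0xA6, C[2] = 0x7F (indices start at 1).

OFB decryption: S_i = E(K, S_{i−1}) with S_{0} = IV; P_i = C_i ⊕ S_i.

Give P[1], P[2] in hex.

P[1]: S = E(K, 0x18) = 0x9E; 0xA6 ⊕ 0x9E = 0x38.
P[2]: S = E(K, 0x9E) = 0x24; 0x7F ⊕ 0x24 = 0x5B.

P[1] = 0x38, P[2] = 0x5B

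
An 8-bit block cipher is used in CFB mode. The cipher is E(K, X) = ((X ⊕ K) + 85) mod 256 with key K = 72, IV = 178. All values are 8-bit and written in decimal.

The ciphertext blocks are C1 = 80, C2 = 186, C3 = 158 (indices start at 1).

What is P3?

P3 = 217

CFB decryption: P_i = C_i ⊕ E(K, C_{i−1}), with C_{0} = IV.
P3: E(K, 186) = 71; 158 ⊕ 71 = 217.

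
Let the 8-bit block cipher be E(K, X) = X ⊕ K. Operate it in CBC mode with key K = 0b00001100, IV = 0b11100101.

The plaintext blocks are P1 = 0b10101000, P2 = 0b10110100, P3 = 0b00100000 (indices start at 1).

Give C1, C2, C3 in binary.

CBC encryption: C_i = E(K, P_i ⊕ C_{i−1}), with C_{0} = IV.
C1: P1 ⊕ 0b11100101 = 0b01001101; E(K, 0b01001101) = 0b01000001.
C2: P2 ⊕ 0b01000001 = 0b11110101; E(K, 0b11110101) = 0b11111001.
C3: P3 ⊕ 0b11111001 = 0b11011001; E(K, 0b11011001) = 0b11010101.

C1 = 0b01000001, C2 = 0b11111001, C3 = 0b11010101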